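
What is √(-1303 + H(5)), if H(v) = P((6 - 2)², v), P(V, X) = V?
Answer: 3*I*√143 ≈ 35.875*I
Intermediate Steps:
H(v) = 16 (H(v) = (6 - 2)² = 4² = 16)
√(-1303 + H(5)) = √(-1303 + 16) = √(-1287) = 3*I*√143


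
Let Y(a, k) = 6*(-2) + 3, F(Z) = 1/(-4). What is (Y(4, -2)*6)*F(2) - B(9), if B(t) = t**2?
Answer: -135/2 ≈ -67.500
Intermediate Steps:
F(Z) = -1/4
Y(a, k) = -9 (Y(a, k) = -12 + 3 = -9)
(Y(4, -2)*6)*F(2) - B(9) = -9*6*(-1/4) - 1*9**2 = -54*(-1/4) - 1*81 = 27/2 - 81 = -135/2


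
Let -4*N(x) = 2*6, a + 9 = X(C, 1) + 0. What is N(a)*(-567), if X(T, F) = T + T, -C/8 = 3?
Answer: 1701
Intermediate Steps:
C = -24 (C = -8*3 = -24)
X(T, F) = 2*T
a = -57 (a = -9 + (2*(-24) + 0) = -9 + (-48 + 0) = -9 - 48 = -57)
N(x) = -3 (N(x) = -6/2 = -¼*12 = -3)
N(a)*(-567) = -3*(-567) = 1701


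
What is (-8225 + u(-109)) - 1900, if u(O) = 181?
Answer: -9944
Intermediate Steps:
(-8225 + u(-109)) - 1900 = (-8225 + 181) - 1900 = -8044 - 1900 = -9944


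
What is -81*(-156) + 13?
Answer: 12649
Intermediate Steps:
-81*(-156) + 13 = 12636 + 13 = 12649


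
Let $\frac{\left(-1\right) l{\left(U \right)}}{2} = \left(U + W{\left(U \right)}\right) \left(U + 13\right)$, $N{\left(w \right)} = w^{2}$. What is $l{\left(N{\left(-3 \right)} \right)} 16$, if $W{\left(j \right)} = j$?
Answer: $-12672$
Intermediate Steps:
$l{\left(U \right)} = - 4 U \left(13 + U\right)$ ($l{\left(U \right)} = - 2 \left(U + U\right) \left(U + 13\right) = - 2 \cdot 2 U \left(13 + U\right) = - 4 U \left(13 + U\right)$)
$l{\left(N{\left(-3 \right)} \right)} 16 = 4 \left(-3\right)^{2} \left(-13 - \left(-3\right)^{2}\right) 16 = 4 \cdot 9 \left(-13 - 9\right) 16 = 4 \cdot 9 \left(-22\right) 16 = \left(-792\right) 16 = -12672$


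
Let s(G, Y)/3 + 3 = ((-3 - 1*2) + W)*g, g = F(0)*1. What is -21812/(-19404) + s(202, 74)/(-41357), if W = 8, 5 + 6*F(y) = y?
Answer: 64457075/57320802 ≈ 1.1245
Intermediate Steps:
F(y) = -5/6 + y/6
g = -5/6 (g = (-5/6 + (1/6)*0)*1 = (-5/6 + 0)*1 = -5/6*1 = -5/6 ≈ -0.83333)
s(G, Y) = -33/2 (s(G, Y) = -9 + 3*(((-3 - 1*2) + 8)*(-5/6)) = -9 + 3*(((-3 - 2) + 8)*(-5/6)) = -9 + 3*((-5 + 8)*(-5/6)) = -9 + 3*(3*(-5/6)) = -9 + 3*(-5/2) = -9 - 15/2 = -33/2)
-21812/(-19404) + s(202, 74)/(-41357) = -21812/(-19404) - 33/2/(-41357) = -21812*(-1/19404) - 33/2*(-1/41357) = 779/693 + 33/82714 = 64457075/57320802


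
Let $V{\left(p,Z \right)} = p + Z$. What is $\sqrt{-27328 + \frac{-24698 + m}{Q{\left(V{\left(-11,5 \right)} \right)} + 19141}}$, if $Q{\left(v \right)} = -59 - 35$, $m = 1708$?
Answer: $\frac{i \sqrt{9914714066082}}{19047} \approx 165.32 i$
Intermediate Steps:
$V{\left(p,Z \right)} = Z + p$
$Q{\left(v \right)} = -94$ ($Q{\left(v \right)} = -59 - 35 = -94$)
$\sqrt{-27328 + \frac{-24698 + m}{Q{\left(V{\left(-11,5 \right)} \right)} + 19141}} = \sqrt{-27328 + \frac{-24698 + 1708}{-94 + 19141}} = \sqrt{-27328 - \frac{22990}{19047}} = \sqrt{- \frac{520539406}{19047}} = \frac{i \sqrt{9914714066082}}{19047}$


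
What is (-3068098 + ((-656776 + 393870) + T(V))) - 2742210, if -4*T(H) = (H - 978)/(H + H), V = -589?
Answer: -28616985935/4712 ≈ -6.0732e+6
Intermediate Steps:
T(H) = -(-978 + H)/(8*H) (T(H) = -(H - 978)/(4*(H + H)) = -(-978 + H)/(4*(2*H)) = -(-978 + H)*1/(2*H)/4 = -(-978 + H)/(8*H))
(-3068098 + ((-656776 + 393870) + T(V))) - 2742210 = (-3068098 + ((-656776 + 393870) + (⅛)*(978 - 1*(-589))/(-589))) - 2742210 = (-3068098 + (-262906 + (⅛)*(-1/589)*(978 + 589))) - 2742210 = (-3068098 + (-262906 + (⅛)*(-1/589)*1567)) - 2742210 = (-3068098 + (-262906 - 1567/4712)) - 2742210 = (-3068098 - 1238814639/4712) - 2742210 = -15695692415/4712 - 2742210 = -28616985935/4712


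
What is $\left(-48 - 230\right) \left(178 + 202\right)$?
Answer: $-105640$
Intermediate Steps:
$\left(-48 - 230\right) \left(178 + 202\right) = \left(-278\right) 380 = -105640$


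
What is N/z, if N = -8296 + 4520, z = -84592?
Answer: 236/5287 ≈ 0.044638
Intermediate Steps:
N = -3776
N/z = -3776/(-84592) = -3776*(-1/84592) = 236/5287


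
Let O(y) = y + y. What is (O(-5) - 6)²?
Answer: 256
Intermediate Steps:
O(y) = 2*y
(O(-5) - 6)² = (2*(-5) - 6)² = (-10 - 6)² = (-16)² = 256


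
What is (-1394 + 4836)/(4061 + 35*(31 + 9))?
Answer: 3442/5461 ≈ 0.63029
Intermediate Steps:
(-1394 + 4836)/(4061 + 35*(31 + 9)) = 3442/(4061 + 35*40) = 3442/(4061 + 1400) = 3442/5461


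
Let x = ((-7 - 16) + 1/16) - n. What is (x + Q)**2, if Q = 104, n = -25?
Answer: 2879809/256 ≈ 11249.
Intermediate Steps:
x = 33/16 (x = ((-7 - 16) + 1/16) - 1*(-25) = (-23 + 1/16) + 25 = -367/16 + 25 = 33/16 ≈ 2.0625)
(x + Q)**2 = (33/16 + 104)**2 = (1697/16)**2 = 2879809/256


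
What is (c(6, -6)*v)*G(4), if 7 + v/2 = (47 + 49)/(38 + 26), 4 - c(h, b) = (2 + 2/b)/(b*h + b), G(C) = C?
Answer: -11198/63 ≈ -177.75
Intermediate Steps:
c(h, b) = 4 - (2 + 2/b)/(b + b*h) (c(h, b) = 4 - (2 + 2/b)/(b*h + b) = 4 - (2 + 2/b)/(b + b*h))
v = -11 (v = -14 + 2*((47 + 49)/(38 + 26)) = -14 + 2*(96/64) = -14 + 2*(96*(1/64)) = -14 + 2*(3/2) = -14 + 3 = -11)
(c(6, -6)*v)*G(4) = ((2*(-1 - 1*(-6) + 2*(-6)**2 + 2*6*(-6)**2)/((-6)**2*(1 + 6)))*(-11))*4 = ((2*(1/36)*(-1 + 6 + 2*36 + 2*6*36)/7)*(-11))*4 = ((2*(1/36)*(1/7)*(-1 + 6 + 72 + 432))*(-11))*4 = ((2*(1/36)*(1/7)*509)*(-11))*4 = ((509/126)*(-11))*4 = -5599/126*4 = -11198/63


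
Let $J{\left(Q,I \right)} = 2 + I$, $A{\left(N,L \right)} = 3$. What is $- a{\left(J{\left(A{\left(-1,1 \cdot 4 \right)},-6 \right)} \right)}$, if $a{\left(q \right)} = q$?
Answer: $4$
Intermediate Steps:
$- a{\left(J{\left(A{\left(-1,1 \cdot 4 \right)},-6 \right)} \right)} = - (2 - 6) = \left(-1\right) \left(-4\right) = 4$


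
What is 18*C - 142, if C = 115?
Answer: 1928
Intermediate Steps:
18*C - 142 = 18*115 - 142 = 2070 - 142 = 1928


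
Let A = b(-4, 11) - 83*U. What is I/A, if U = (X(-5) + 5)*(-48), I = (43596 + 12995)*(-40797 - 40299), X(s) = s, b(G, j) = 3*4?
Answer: -382441978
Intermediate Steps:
b(G, j) = 12
I = -4589303736 (I = 56591*(-81096) = -4589303736)
U = 0 (U = (-5 + 5)*(-48) = 0*(-48) = 0)
A = 12 (A = 12 - 83*0 = 12 + 0 = 12)
I/A = -4589303736/12 = -4589303736*1/12 = -382441978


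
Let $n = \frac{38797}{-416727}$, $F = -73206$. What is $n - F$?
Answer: $\frac{30506877965}{416727} \approx 73206.0$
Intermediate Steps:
$n = - \frac{38797}{416727}$ ($n = 38797 \left(- \frac{1}{416727}\right) = - \frac{38797}{416727} \approx -0.093099$)
$n - F = - \frac{38797}{416727} - -73206 = - \frac{38797}{416727} + 73206 = \frac{30506877965}{416727}$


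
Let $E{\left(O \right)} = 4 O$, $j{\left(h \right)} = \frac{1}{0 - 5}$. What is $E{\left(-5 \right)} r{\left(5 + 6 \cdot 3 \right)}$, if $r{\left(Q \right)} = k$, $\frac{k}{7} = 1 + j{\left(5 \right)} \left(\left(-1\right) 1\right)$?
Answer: $-168$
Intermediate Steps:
$j{\left(h \right)} = - \frac{1}{5}$ ($j{\left(h \right)} = \frac{1}{-5} = - \frac{1}{5}$)
$k = \frac{42}{5}$ ($k = 7 \left(1 - \frac{\left(-1\right) 1}{5}\right) = 7 \left(1 - - \frac{1}{5}\right) = 7 \left(1 + \frac{1}{5}\right) = 7 \cdot \frac{6}{5} = \frac{42}{5} \approx 8.4$)
$r{\left(Q \right)} = \frac{42}{5}$
$E{\left(-5 \right)} r{\left(5 + 6 \cdot 3 \right)} = 4 \left(-5\right) \frac{42}{5} = \left(-20\right) \frac{42}{5} = -168$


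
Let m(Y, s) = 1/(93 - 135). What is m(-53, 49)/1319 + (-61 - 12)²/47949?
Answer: 98389331/885426234 ≈ 0.11112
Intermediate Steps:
m(Y, s) = -1/42 (m(Y, s) = 1/(-42) = -1/42)
m(-53, 49)/1319 + (-61 - 12)²/47949 = -1/42/1319 + (-61 - 12)²/47949 = -1/42*1/1319 + (-73)²*(1/47949) = -1/55398 + 5329*(1/47949) = -1/55398 + 5329/47949 = 98389331/885426234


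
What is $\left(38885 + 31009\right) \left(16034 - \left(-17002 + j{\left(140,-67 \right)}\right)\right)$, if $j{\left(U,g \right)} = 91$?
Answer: $2302657830$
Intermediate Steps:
$\left(38885 + 31009\right) \left(16034 - \left(-17002 + j{\left(140,-67 \right)}\right)\right) = \left(38885 + 31009\right) \left(16034 + \left(17002 - 91\right)\right) = 69894 \left(16034 + \left(17002 - 91\right)\right) = 69894 \left(16034 + 16911\right) = 69894 \cdot 32945 = 2302657830$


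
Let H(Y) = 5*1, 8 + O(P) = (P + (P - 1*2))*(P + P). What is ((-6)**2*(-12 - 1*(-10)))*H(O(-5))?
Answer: -360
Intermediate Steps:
O(P) = -8 + 2*P*(-2 + 2*P) (O(P) = -8 + (P + (P - 1*2))*(P + P) = -8 + (P + (P - 2))*(2*P) = -8 + (P + (-2 + P))*(2*P) = -8 + (-2 + 2*P)*(2*P) = -8 + 2*P*(-2 + 2*P))
H(Y) = 5
((-6)**2*(-12 - 1*(-10)))*H(O(-5)) = ((-6)**2*(-12 - 1*(-10)))*5 = (36*(-12 + 10))*5 = (36*(-2))*5 = -72*5 = -360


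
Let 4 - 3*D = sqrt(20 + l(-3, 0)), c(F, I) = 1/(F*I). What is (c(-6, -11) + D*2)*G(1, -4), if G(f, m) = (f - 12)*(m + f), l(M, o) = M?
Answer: 177/2 - 22*sqrt(17) ≈ -2.2083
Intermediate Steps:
G(f, m) = (-12 + f)*(f + m)
c(F, I) = 1/(F*I)
D = 4/3 - sqrt(17)/3 (D = 4/3 - sqrt(20 - 3)/3 = 4/3 - sqrt(17)/3 ≈ -0.041035)
(c(-6, -11) + D*2)*G(1, -4) = (1/(-6*(-11)) + (4/3 - sqrt(17)/3)*2)*(1**2 - 12*1 - 12*(-4) + 1*(-4)) = (-1/6*(-1/11) + (8/3 - 2*sqrt(17)/3))*(1 - 12 + 48 - 4) = (1/66 + (8/3 - 2*sqrt(17)/3))*33 = (59/22 - 2*sqrt(17)/3)*33 = 177/2 - 22*sqrt(17)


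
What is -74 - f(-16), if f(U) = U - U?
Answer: -74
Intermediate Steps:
f(U) = 0
-74 - f(-16) = -74 - 1*0 = -74 + 0 = -74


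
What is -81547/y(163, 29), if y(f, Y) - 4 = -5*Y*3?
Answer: 81547/431 ≈ 189.20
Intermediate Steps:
y(f, Y) = 4 - 15*Y (y(f, Y) = 4 - 5*Y*3 = 4 - 15*Y)
-81547/y(163, 29) = -81547/(4 - 15*29) = -81547/(4 - 435) = -81547/(-431) = -81547*(-1/431) = 81547/431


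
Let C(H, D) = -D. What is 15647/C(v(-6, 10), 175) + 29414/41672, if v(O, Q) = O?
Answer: -323447167/3646300 ≈ -88.706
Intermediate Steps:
15647/C(v(-6, 10), 175) + 29414/41672 = 15647/((-1*175)) + 29414/41672 = 15647/(-175) + 29414*(1/41672) = 15647*(-1/175) + 14707/20836 = -15647/175 + 14707/20836 = -323447167/3646300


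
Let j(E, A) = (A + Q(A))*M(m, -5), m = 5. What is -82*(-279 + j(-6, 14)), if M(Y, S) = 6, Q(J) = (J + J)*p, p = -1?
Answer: 29766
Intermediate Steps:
Q(J) = -2*J (Q(J) = (J + J)*(-1) = (2*J)*(-1) = -2*J)
j(E, A) = -6*A (j(E, A) = (A - 2*A)*6 = -A*6 = -6*A)
-82*(-279 + j(-6, 14)) = -82*(-279 - 6*14) = -82*(-279 - 84) = -82*(-363) = 29766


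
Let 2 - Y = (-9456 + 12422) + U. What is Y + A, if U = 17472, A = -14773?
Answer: -35209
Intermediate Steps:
Y = -20436 (Y = 2 - ((-9456 + 12422) + 17472) = 2 - (2966 + 17472) = 2 - 1*20438 = 2 - 20438 = -20436)
Y + A = -20436 - 14773 = -35209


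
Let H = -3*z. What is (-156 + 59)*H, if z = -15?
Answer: -4365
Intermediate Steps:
H = 45 (H = -3*(-15) = 45)
(-156 + 59)*H = (-156 + 59)*45 = -97*45 = -4365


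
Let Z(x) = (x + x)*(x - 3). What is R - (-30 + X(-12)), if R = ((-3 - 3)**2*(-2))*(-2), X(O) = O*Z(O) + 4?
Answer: 4490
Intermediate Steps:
Z(x) = 2*x*(-3 + x) (Z(x) = (2*x)*(-3 + x) = 2*x*(-3 + x))
X(O) = 4 + 2*O**2*(-3 + O) (X(O) = O*(2*O*(-3 + O)) + 4 = 2*O**2*(-3 + O) + 4 = 4 + 2*O**2*(-3 + O))
R = 144 (R = ((-6)**2*(-2))*(-2) = (36*(-2))*(-2) = -72*(-2) = 144)
R - (-30 + X(-12)) = 144 - (-30 + (4 + 2*(-12)**2*(-3 - 12))) = 144 - (-30 + (4 + 2*144*(-15))) = 144 - (-30 + (4 - 4320)) = 144 - (-30 - 4316) = 144 - 1*(-4346) = 144 + 4346 = 4490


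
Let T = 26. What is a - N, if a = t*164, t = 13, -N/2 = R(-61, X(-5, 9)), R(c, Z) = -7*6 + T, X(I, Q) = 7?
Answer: 2100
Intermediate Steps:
R(c, Z) = -16 (R(c, Z) = -7*6 + 26 = -42 + 26 = -16)
N = 32 (N = -2*(-16) = 32)
a = 2132 (a = 13*164 = 2132)
a - N = 2132 - 1*32 = 2132 - 32 = 2100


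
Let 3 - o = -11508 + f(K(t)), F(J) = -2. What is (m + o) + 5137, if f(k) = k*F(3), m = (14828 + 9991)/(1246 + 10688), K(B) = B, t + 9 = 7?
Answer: 66218105/3978 ≈ 16646.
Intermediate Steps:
t = -2 (t = -9 + 7 = -2)
m = 8273/3978 (m = 24819/11934 = 24819*(1/11934) = 8273/3978 ≈ 2.0797)
f(k) = -2*k (f(k) = k*(-2) = -2*k)
o = 11507 (o = 3 - (-11508 - 2*(-2)) = 3 - (-11508 + 4) = 3 - 1*(-11504) = 3 + 11504 = 11507)
(m + o) + 5137 = (8273/3978 + 11507) + 5137 = 45783119/3978 + 5137 = 66218105/3978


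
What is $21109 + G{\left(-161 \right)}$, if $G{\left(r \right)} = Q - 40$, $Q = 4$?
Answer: $21073$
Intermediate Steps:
$G{\left(r \right)} = -36$ ($G{\left(r \right)} = 4 - 40 = -36$)
$21109 + G{\left(-161 \right)} = 21109 - 36 = 21073$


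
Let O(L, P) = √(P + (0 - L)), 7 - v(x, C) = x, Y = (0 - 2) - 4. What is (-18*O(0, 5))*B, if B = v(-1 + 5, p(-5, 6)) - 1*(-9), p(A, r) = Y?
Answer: -216*√5 ≈ -482.99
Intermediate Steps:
Y = -6 (Y = -2 - 4 = -6)
p(A, r) = -6
v(x, C) = 7 - x
B = 12 (B = (7 - (-1 + 5)) - 1*(-9) = (7 - 1*4) + 9 = (7 - 4) + 9 = 3 + 9 = 12)
O(L, P) = √(P - L)
(-18*O(0, 5))*B = -18*√(5 - 1*0)*12 = -18*√(5 + 0)*12 = -18*√5*12 = -216*√5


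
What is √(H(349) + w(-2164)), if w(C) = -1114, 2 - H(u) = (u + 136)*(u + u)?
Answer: 3*I*√37738 ≈ 582.79*I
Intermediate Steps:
H(u) = 2 - 2*u*(136 + u) (H(u) = 2 - (u + 136)*(u + u) = 2 - (136 + u)*2*u = 2 - 2*u*(136 + u))
√(H(349) + w(-2164)) = √((2 - 272*349 - 2*349²) - 1114) = √((2 - 94928 - 2*121801) - 1114) = √((2 - 94928 - 243602) - 1114) = √(-338528 - 1114) = √(-339642) = 3*I*√37738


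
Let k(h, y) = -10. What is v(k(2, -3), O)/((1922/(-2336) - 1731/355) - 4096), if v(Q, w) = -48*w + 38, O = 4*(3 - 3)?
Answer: -15756320/1700728403 ≈ -0.0092645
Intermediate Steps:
O = 0 (O = 4*0 = 0)
v(Q, w) = 38 - 48*w
v(k(2, -3), O)/((1922/(-2336) - 1731/355) - 4096) = (38 - 48*0)/((1922/(-2336) - 1731/355) - 4096) = (38 + 0)/((1922*(-1/2336) - 1731*1/355) - 4096) = 38/((-961/1168 - 1731/355) - 4096) = 38/(-2362963/414640 - 4096) = 38/(-1700728403/414640) = 38*(-414640/1700728403) = -15756320/1700728403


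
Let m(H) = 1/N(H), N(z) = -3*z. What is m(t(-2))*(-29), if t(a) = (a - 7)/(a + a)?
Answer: 116/27 ≈ 4.2963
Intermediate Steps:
t(a) = (-7 + a)/(2*a) (t(a) = (-7 + a)/((2*a)) = (-7 + a)*(1/(2*a)) = (-7 + a)/(2*a))
m(H) = -1/(3*H) (m(H) = 1/(-3*H) = -1/(3*H))
m(t(-2))*(-29) = -(-4/(-7 - 2))/3*(-29) = -1/(3*((1/2)*(-1/2)*(-9)))*(-29) = -1/(3*9/4)*(-29) = -1/3*4/9*(-29) = -4/27*(-29) = 116/27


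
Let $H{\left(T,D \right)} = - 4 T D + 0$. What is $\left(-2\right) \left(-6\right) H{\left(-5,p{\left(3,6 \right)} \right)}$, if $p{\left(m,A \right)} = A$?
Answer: $1440$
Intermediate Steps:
$H{\left(T,D \right)} = - 4 D T$ ($H{\left(T,D \right)} = - 4 D T + 0 = - 4 D T$)
$\left(-2\right) \left(-6\right) H{\left(-5,p{\left(3,6 \right)} \right)} = \left(-2\right) \left(-6\right) \left(\left(-4\right) 6 \left(-5\right)\right) = 12 \cdot 120 = 1440$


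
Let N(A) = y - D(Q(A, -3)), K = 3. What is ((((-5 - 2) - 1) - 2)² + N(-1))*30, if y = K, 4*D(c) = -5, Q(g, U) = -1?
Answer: 6255/2 ≈ 3127.5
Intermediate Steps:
D(c) = -5/4 (D(c) = (¼)*(-5) = -5/4)
y = 3
N(A) = 17/4 (N(A) = 3 - 1*(-5/4) = 3 + 5/4 = 17/4)
((((-5 - 2) - 1) - 2)² + N(-1))*30 = ((((-5 - 2) - 1) - 2)² + 17/4)*30 = (((-7 - 1) - 2)² + 17/4)*30 = ((-8 - 2)² + 17/4)*30 = ((-10)² + 17/4)*30 = (100 + 17/4)*30 = (417/4)*30 = 6255/2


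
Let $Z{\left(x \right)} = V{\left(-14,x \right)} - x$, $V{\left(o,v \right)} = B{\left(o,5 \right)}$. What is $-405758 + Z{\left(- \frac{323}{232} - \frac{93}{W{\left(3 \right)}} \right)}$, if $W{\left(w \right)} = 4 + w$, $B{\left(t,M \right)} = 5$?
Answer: $- \frac{658919035}{1624} \approx -4.0574 \cdot 10^{5}$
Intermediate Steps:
$V{\left(o,v \right)} = 5$
$Z{\left(x \right)} = 5 - x$
$-405758 + Z{\left(- \frac{323}{232} - \frac{93}{W{\left(3 \right)}} \right)} = -405758 - \left(-5 - \frac{323}{232} - \frac{93}{4 + 3}\right) = -405758 - \left(-5 - \frac{323}{232} - \frac{93}{7}\right) = -405758 + \left(5 - \left(- \frac{323}{232} - \frac{93}{7}\right)\right) = -405758 + \left(5 - - \frac{23837}{1624}\right) = -405758 + \left(5 + \frac{23837}{1624}\right) = -405758 + \frac{31957}{1624} = - \frac{658919035}{1624}$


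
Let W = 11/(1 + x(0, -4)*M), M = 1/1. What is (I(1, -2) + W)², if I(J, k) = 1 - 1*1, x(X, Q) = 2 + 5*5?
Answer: 121/784 ≈ 0.15434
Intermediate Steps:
x(X, Q) = 27 (x(X, Q) = 2 + 25 = 27)
I(J, k) = 0 (I(J, k) = 1 - 1 = 0)
M = 1
W = 11/28 (W = 11/(1 + 27*1) = 11/(1 + 27) = 11/28 ≈ 0.39286)
(I(1, -2) + W)² = (0 + 11/28)² = (11/28)² = 121/784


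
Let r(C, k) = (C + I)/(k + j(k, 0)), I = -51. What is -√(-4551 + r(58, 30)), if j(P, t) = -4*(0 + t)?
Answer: -I*√4095690/30 ≈ -67.459*I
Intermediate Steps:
j(P, t) = -4*t
r(C, k) = (-51 + C)/k (r(C, k) = (C - 51)/(k - 4*0) = (-51 + C)/(k + 0) = (-51 + C)/k)
-√(-4551 + r(58, 30)) = -√(-4551 + (-51 + 58)/30) = -√(-4551 + (1/30)*7) = -√(-4551 + 7/30) = -√(-136523/30) = -I*√4095690/30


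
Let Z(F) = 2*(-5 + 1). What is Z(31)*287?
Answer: -2296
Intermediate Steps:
Z(F) = -8 (Z(F) = 2*(-4) = -8)
Z(31)*287 = -8*287 = -2296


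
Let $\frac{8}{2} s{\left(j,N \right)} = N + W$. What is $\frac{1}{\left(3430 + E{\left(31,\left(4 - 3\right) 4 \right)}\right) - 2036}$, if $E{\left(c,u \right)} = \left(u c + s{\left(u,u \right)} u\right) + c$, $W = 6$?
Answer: $\frac{1}{1559} \approx 0.00064144$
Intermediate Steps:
$s{\left(j,N \right)} = \frac{3}{2} + \frac{N}{4}$ ($s{\left(j,N \right)} = \frac{N + 6}{4} = \frac{6 + N}{4} = \frac{3}{2} + \frac{N}{4}$)
$E{\left(c,u \right)} = c + c u + u \left(\frac{3}{2} + \frac{u}{4}\right)$ ($E{\left(c,u \right)} = \left(u c + \left(\frac{3}{2} + \frac{u}{4}\right) u\right) + c = \left(c u + u \left(\frac{3}{2} + \frac{u}{4}\right)\right) + c = c + c u + u \left(\frac{3}{2} + \frac{u}{4}\right)$)
$\frac{1}{\left(3430 + E{\left(31,\left(4 - 3\right) 4 \right)}\right) - 2036} = \frac{1}{\left(3430 + \left(31 + 31 \left(4 - 3\right) 4 + \frac{\left(4 - 3\right) 4 \left(6 + \left(4 - 3\right) 4\right)}{4}\right)\right) - 2036} = \frac{1}{\left(3430 + \left(31 + 31 \cdot 1 \cdot 4 + \frac{1 \cdot 4 \left(6 + 1 \cdot 4\right)}{4}\right)\right) - 2036} = \frac{1}{\left(3430 + \left(31 + 31 \cdot 4 + \frac{1}{4} \cdot 4 \left(6 + 4\right)\right)\right) - 2036} = \frac{1}{\left(3430 + \left(31 + 124 + \frac{1}{4} \cdot 4 \cdot 10\right)\right) - 2036} = \frac{1}{\left(3430 + \left(31 + 124 + 10\right)\right) - 2036} = \frac{1}{\left(3430 + 165\right) - 2036} = \frac{1}{3595 - 2036} = \frac{1}{1559}$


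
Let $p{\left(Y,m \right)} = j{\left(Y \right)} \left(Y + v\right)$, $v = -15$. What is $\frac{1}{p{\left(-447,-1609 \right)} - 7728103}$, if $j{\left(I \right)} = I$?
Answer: $- \frac{1}{7521589} \approx -1.3295 \cdot 10^{-7}$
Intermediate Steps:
$p{\left(Y,m \right)} = Y \left(-15 + Y\right)$ ($p{\left(Y,m \right)} = Y \left(Y - 15\right) = Y \left(-15 + Y\right)$)
$\frac{1}{p{\left(-447,-1609 \right)} - 7728103} = \frac{1}{- 447 \left(-15 - 447\right) - 7728103} = \frac{1}{\left(-447\right) \left(-462\right) - 7728103} = \frac{1}{206514 - 7728103} = \frac{1}{-7521589} = - \frac{1}{7521589}$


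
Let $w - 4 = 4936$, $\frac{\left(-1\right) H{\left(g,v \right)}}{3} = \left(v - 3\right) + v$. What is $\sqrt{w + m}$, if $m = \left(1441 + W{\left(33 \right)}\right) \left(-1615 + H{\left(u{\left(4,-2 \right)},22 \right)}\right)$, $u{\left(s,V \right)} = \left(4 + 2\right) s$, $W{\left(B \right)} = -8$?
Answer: $i \sqrt{2485614} \approx 1576.6 i$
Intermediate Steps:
$u{\left(s,V \right)} = 6 s$
$H{\left(g,v \right)} = 9 - 6 v$ ($H{\left(g,v \right)} = - 3 \left(\left(v - 3\right) + v\right) = - 3 \left(\left(-3 + v\right) + v\right) = - 3 \left(-3 + 2 v\right) = 9 - 6 v$)
$w = 4940$ ($w = 4 + 4936 = 4940$)
$m = -2490554$ ($m = \left(1441 - 8\right) \left(-1615 + \left(9 - 132\right)\right) = 1433 \left(-1615 + \left(9 - 132\right)\right) = 1433 \left(-1615 - 123\right) = 1433 \left(-1738\right) = -2490554$)
$\sqrt{w + m} = \sqrt{4940 - 2490554} = \sqrt{-2485614} = i \sqrt{2485614}$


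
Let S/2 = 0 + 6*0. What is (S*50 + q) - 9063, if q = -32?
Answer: -9095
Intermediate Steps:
S = 0 (S = 2*(0 + 6*0) = 2*(0 + 0) = 2*0 = 0)
(S*50 + q) - 9063 = (0*50 - 32) - 9063 = (0 - 32) - 9063 = -32 - 9063 = -9095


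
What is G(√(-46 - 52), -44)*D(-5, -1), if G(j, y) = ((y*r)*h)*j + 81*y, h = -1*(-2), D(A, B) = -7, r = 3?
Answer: 24948 + 12936*I*√2 ≈ 24948.0 + 18294.0*I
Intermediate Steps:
h = 2
G(j, y) = 81*y + 6*j*y (G(j, y) = ((y*3)*2)*j + 81*y = ((3*y)*2)*j + 81*y = (6*y)*j + 81*y = 6*j*y + 81*y = 81*y + 6*j*y)
G(√(-46 - 52), -44)*D(-5, -1) = (3*(-44)*(27 + 2*√(-46 - 52)))*(-7) = (3*(-44)*(27 + 2*√(-98)))*(-7) = (3*(-44)*(27 + 2*(7*I*√2)))*(-7) = (3*(-44)*(27 + 14*I*√2))*(-7) = (-3564 - 1848*I*√2)*(-7) = 24948 + 12936*I*√2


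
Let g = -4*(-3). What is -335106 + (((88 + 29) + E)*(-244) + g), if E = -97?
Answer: -339974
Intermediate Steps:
g = 12
-335106 + (((88 + 29) + E)*(-244) + g) = -335106 + (((88 + 29) - 97)*(-244) + 12) = -335106 + ((117 - 97)*(-244) + 12) = -335106 + (20*(-244) + 12) = -335106 + (-4880 + 12) = -335106 - 4868 = -339974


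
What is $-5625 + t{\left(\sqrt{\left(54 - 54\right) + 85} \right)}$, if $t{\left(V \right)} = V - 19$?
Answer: $-5644 + \sqrt{85} \approx -5634.8$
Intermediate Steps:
$t{\left(V \right)} = -19 + V$ ($t{\left(V \right)} = V - 19 = -19 + V$)
$-5625 + t{\left(\sqrt{\left(54 - 54\right) + 85} \right)} = -5625 - \left(19 - \sqrt{\left(54 - 54\right) + 85}\right) = -5625 - \left(19 - \sqrt{0 + 85}\right) = -5625 - \left(19 - \sqrt{85}\right) = -5644 + \sqrt{85}$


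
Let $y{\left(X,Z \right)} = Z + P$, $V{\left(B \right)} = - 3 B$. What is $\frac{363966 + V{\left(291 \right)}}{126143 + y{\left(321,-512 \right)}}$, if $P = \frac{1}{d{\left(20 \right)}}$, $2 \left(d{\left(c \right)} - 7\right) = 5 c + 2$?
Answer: $\frac{21059394}{7286599} \approx 2.8902$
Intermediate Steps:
$d{\left(c \right)} = 8 + \frac{5 c}{2}$ ($d{\left(c \right)} = 7 + \frac{5 c + 2}{2} = 7 + \frac{2 + 5 c}{2} = 7 + \left(1 + \frac{5 c}{2}\right) = 8 + \frac{5 c}{2}$)
$P = \frac{1}{58}$ ($P = \frac{1}{8 + \frac{5}{2} \cdot 20} = \frac{1}{8 + 50} = \frac{1}{58} \approx 0.017241$)
$y{\left(X,Z \right)} = \frac{1}{58} + Z$ ($y{\left(X,Z \right)} = Z + \frac{1}{58} = \frac{1}{58} + Z$)
$\frac{363966 + V{\left(291 \right)}}{126143 + y{\left(321,-512 \right)}} = \frac{363966 - 873}{126143 + \left(\frac{1}{58} - 512\right)} = \frac{363966 - 873}{126143 - \frac{29695}{58}} = \frac{363093}{\frac{7286599}{58}} = 363093 \cdot \frac{58}{7286599} = \frac{21059394}{7286599}$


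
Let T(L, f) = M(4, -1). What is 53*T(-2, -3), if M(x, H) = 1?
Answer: 53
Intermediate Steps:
T(L, f) = 1
53*T(-2, -3) = 53*1 = 53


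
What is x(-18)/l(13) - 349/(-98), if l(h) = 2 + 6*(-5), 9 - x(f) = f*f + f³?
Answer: -37921/196 ≈ -193.47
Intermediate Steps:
x(f) = 9 - f² - f³ (x(f) = 9 - (f*f + f³) = 9 - (f² + f³) = 9 + (-f² - f³) = 9 - f² - f³)
l(h) = -28 (l(h) = 2 - 30 = -28)
x(-18)/l(13) - 349/(-98) = (9 - 1*(-18)² - 1*(-18)³)/(-28) - 349/(-98) = (9 - 1*324 - 1*(-5832))*(-1/28) - 349*(-1/98) = (9 - 324 + 5832)*(-1/28) + 349/98 = 5517*(-1/28) + 349/98 = -5517/28 + 349/98 = -37921/196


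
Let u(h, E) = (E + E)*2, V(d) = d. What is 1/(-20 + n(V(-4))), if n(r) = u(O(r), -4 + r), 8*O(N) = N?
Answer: -1/52 ≈ -0.019231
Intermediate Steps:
O(N) = N/8
u(h, E) = 4*E (u(h, E) = (2*E)*2 = 4*E)
n(r) = -16 + 4*r (n(r) = 4*(-4 + r) = -16 + 4*r)
1/(-20 + n(V(-4))) = 1/(-20 + (-16 + 4*(-4))) = 1/(-20 + (-16 - 16)) = 1/(-20 - 32) = 1/(-52) = -1/52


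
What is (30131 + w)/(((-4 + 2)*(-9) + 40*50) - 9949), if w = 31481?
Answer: -61612/7931 ≈ -7.7685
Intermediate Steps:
(30131 + w)/(((-4 + 2)*(-9) + 40*50) - 9949) = (30131 + 31481)/(((-4 + 2)*(-9) + 40*50) - 9949) = 61612/((-2*(-9) + 2000) - 9949) = 61612/((18 + 2000) - 9949) = 61612/(2018 - 9949) = 61612/(-7931) = 61612*(-1/7931) = -61612/7931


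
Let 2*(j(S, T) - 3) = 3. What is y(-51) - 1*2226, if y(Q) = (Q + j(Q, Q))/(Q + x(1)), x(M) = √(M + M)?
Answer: -11566005/5198 + 93*√2/5198 ≈ -2225.1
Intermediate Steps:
j(S, T) = 9/2 (j(S, T) = 3 + (½)*3 = 3 + 3/2 = 9/2)
x(M) = √2*√M (x(M) = √(2*M) = √2*√M)
y(Q) = (9/2 + Q)/(Q + √2) (y(Q) = (Q + 9/2)/(Q + √2*√1) = (9/2 + Q)/(Q + √2*1) = (9/2 + Q)/(Q + √2))
y(-51) - 1*2226 = (9/2 - 51)/(-51 + √2) - 1*2226 = -93/2/(-51 + √2) - 2226 = -93/(2*(-51 + √2)) - 2226 = -2226 - 93/(2*(-51 + √2))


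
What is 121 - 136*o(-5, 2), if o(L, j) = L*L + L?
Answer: -2599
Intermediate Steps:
o(L, j) = L + L**2 (o(L, j) = L**2 + L = L + L**2)
121 - 136*o(-5, 2) = 121 - (-680)*(1 - 5) = 121 - (-680)*(-4) = 121 - 136*20 = 121 - 2720 = -2599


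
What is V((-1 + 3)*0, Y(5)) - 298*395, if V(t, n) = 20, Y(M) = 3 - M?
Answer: -117690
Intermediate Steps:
V((-1 + 3)*0, Y(5)) - 298*395 = 20 - 298*395 = 20 - 117710 = -117690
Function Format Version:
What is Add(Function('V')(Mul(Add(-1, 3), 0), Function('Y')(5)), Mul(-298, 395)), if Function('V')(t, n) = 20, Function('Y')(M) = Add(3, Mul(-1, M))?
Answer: -117690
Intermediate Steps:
Add(Function('V')(Mul(Add(-1, 3), 0), Function('Y')(5)), Mul(-298, 395)) = Add(20, Mul(-298, 395)) = Add(20, -117710) = -117690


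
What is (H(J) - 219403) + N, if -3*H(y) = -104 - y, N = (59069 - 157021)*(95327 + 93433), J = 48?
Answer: -55468916617/3 ≈ -1.8490e+10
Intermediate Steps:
N = -18489419520 (N = -97952*188760 = -18489419520)
H(y) = 104/3 + y/3 (H(y) = -(-104 - y)/3 = 104/3 + y/3)
(H(J) - 219403) + N = ((104/3 + (⅓)*48) - 219403) - 18489419520 = ((104/3 + 16) - 219403) - 18489419520 = (152/3 - 219403) - 18489419520 = -658057/3 - 18489419520 = -55468916617/3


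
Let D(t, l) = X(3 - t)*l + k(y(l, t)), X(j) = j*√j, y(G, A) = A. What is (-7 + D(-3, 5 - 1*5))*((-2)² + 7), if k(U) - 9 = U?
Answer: -11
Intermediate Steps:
k(U) = 9 + U
X(j) = j^(3/2)
D(t, l) = 9 + t + l*(3 - t)^(3/2) (D(t, l) = (3 - t)^(3/2)*l + (9 + t) = l*(3 - t)^(3/2) + (9 + t) = 9 + t + l*(3 - t)^(3/2))
(-7 + D(-3, 5 - 1*5))*((-2)² + 7) = (-7 + (9 - 3 + (5 - 1*5)*(3 - 1*(-3))^(3/2)))*((-2)² + 7) = (-7 + (9 - 3 + (5 - 5)*(3 + 3)^(3/2)))*(4 + 7) = (-7 + (9 - 3 + 0*6^(3/2)))*11 = (-7 + (9 - 3 + 0*(6*√6)))*11 = (-7 + (9 - 3 + 0))*11 = (-7 + 6)*11 = -1*11 = -11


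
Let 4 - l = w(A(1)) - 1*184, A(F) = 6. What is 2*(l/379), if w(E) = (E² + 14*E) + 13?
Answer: 110/379 ≈ 0.29024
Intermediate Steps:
w(E) = 13 + E² + 14*E
l = 55 (l = 4 - ((13 + 6² + 14*6) - 1*184) = 4 - ((13 + 36 + 84) - 184) = 4 - (133 - 184) = 4 - 1*(-51) = 4 + 51 = 55)
2*(l/379) = 2*(55/379) = 110/379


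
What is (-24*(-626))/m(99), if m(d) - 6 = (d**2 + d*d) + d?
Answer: 5008/6569 ≈ 0.76237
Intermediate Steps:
m(d) = 6 + d + 2*d**2 (m(d) = 6 + ((d**2 + d*d) + d) = 6 + ((d**2 + d**2) + d) = 6 + (2*d**2 + d) = 6 + (d + 2*d**2) = 6 + d + 2*d**2)
(-24*(-626))/m(99) = (-24*(-626))/(6 + 99 + 2*99**2) = 15024/(6 + 99 + 2*9801) = 15024/(6 + 99 + 19602) = 15024/19707 = 15024*(1/19707) = 5008/6569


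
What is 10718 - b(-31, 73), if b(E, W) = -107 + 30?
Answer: 10795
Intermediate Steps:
b(E, W) = -77
10718 - b(-31, 73) = 10718 - 1*(-77) = 10718 + 77 = 10795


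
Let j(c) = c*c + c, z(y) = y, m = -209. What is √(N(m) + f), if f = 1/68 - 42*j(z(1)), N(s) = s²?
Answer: √50398149/34 ≈ 208.80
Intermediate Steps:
j(c) = c + c² (j(c) = c² + c = c + c²)
f = -5711/68 (f = 1/68 - 42*(1 + 1) = 1/68 - 42*2 = 1/68 - 84 = -5711/68 ≈ -83.985)
√(N(m) + f) = √((-209)² - 5711/68) = √(43681 - 5711/68) = √(2964597/68) = √50398149/34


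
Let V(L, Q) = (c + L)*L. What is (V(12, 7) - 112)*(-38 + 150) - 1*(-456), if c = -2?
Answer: 1352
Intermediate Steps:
V(L, Q) = L*(-2 + L) (V(L, Q) = (-2 + L)*L = L*(-2 + L))
(V(12, 7) - 112)*(-38 + 150) - 1*(-456) = (12*(-2 + 12) - 112)*(-38 + 150) - 1*(-456) = (12*10 - 112)*112 + 456 = (120 - 112)*112 + 456 = 8*112 + 456 = 896 + 456 = 1352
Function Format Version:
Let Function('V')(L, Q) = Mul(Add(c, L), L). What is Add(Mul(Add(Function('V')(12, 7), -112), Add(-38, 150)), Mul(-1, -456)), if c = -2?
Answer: 1352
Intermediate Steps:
Function('V')(L, Q) = Mul(L, Add(-2, L)) (Function('V')(L, Q) = Mul(Add(-2, L), L) = Mul(L, Add(-2, L)))
Add(Mul(Add(Function('V')(12, 7), -112), Add(-38, 150)), Mul(-1, -456)) = Add(Mul(Add(Mul(12, Add(-2, 12)), -112), Add(-38, 150)), Mul(-1, -456)) = Add(Mul(Add(Mul(12, 10), -112), 112), 456) = Add(Mul(Add(120, -112), 112), 456) = Add(Mul(8, 112), 456) = Add(896, 456) = 1352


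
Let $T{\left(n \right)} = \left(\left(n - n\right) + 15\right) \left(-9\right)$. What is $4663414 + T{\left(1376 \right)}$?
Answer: $4663279$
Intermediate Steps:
$T{\left(n \right)} = -135$ ($T{\left(n \right)} = \left(0 + 15\right) \left(-9\right) = 15 \left(-9\right) = -135$)
$4663414 + T{\left(1376 \right)} = 4663414 - 135 = 4663279$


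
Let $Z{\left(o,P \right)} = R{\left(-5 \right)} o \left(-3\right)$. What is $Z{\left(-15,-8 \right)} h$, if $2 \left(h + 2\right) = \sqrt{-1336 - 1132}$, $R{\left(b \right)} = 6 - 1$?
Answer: $-450 + 225 i \sqrt{617} \approx -450.0 + 5588.9 i$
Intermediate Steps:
$R{\left(b \right)} = 5$ ($R{\left(b \right)} = 6 - 1 = 5$)
$Z{\left(o,P \right)} = - 15 o$ ($Z{\left(o,P \right)} = 5 o \left(-3\right) = - 15 o$)
$h = -2 + i \sqrt{617}$ ($h = -2 + \frac{\sqrt{-1336 - 1132}}{2} = -2 + \frac{\sqrt{-2468}}{2} = -2 + \frac{2 i \sqrt{617}}{2} = -2 + i \sqrt{617} \approx -2.0 + 24.839 i$)
$Z{\left(-15,-8 \right)} h = \left(-15\right) \left(-15\right) \left(-2 + i \sqrt{617}\right) = 225 \left(-2 + i \sqrt{617}\right) = -450 + 225 i \sqrt{617}$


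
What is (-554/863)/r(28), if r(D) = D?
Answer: -277/12082 ≈ -0.022927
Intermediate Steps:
(-554/863)/r(28) = -554/863/28 = -554*1/863*(1/28) = -554/863*1/28 = -277/12082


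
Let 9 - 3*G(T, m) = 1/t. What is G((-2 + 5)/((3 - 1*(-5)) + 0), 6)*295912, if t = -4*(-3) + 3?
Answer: 39652208/45 ≈ 8.8116e+5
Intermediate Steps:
t = 15 (t = 12 + 3 = 15)
G(T, m) = 134/45 (G(T, m) = 3 - 1/3/15 = 3 - 1/3*1/15 = 3 - 1/45 = 134/45)
G((-2 + 5)/((3 - 1*(-5)) + 0), 6)*295912 = (134/45)*295912 = 39652208/45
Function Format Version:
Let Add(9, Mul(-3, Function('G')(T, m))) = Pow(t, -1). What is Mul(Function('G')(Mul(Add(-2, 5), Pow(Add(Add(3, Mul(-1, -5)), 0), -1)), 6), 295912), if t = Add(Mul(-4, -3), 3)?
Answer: Rational(39652208, 45) ≈ 8.8116e+5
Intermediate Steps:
t = 15 (t = Add(12, 3) = 15)
Function('G')(T, m) = Rational(134, 45) (Function('G')(T, m) = Add(3, Mul(Rational(-1, 3), Pow(15, -1))) = Add(3, Mul(Rational(-1, 3), Rational(1, 15))) = Add(3, Rational(-1, 45)) = Rational(134, 45))
Mul(Function('G')(Mul(Add(-2, 5), Pow(Add(Add(3, Mul(-1, -5)), 0), -1)), 6), 295912) = Mul(Rational(134, 45), 295912) = Rational(39652208, 45)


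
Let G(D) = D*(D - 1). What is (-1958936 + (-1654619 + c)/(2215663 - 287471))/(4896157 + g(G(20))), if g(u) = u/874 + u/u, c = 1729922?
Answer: -86875706913407/217136871067648 ≈ -0.40010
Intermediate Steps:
G(D) = D*(-1 + D)
g(u) = 1 + u/874 (g(u) = u*(1/874) + 1 = u/874 + 1 = 1 + u/874)
(-1958936 + (-1654619 + c)/(2215663 - 287471))/(4896157 + g(G(20))) = (-1958936 + (-1654619 + 1729922)/(2215663 - 287471))/(4896157 + (1 + (20*(-1 + 20))/874)) = (-1958936 + 75303/1928192)/(4896157 + (1 + (20*19)/874)) = (-1958936 + 75303*(1/1928192))/(4896157 + (1 + (1/874)*380)) = (-1958936 + 75303/1928192)/(4896157 + (1 + 10/23)) = -3777204648409/(1928192*(4896157 + 33/23)) = -3777204648409/(1928192*112611644/23) = -3777204648409/1928192*23/112611644 = -86875706913407/217136871067648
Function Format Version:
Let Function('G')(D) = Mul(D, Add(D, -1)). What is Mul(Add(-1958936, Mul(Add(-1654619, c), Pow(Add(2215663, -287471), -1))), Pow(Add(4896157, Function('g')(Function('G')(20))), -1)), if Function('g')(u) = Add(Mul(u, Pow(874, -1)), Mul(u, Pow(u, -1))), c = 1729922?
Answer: Rational(-86875706913407, 217136871067648) ≈ -0.40010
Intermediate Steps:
Function('G')(D) = Mul(D, Add(-1, D))
Function('g')(u) = Add(1, Mul(Rational(1, 874), u)) (Function('g')(u) = Add(Mul(u, Rational(1, 874)), 1) = Add(Mul(Rational(1, 874), u), 1) = Add(1, Mul(Rational(1, 874), u)))
Mul(Add(-1958936, Mul(Add(-1654619, c), Pow(Add(2215663, -287471), -1))), Pow(Add(4896157, Function('g')(Function('G')(20))), -1)) = Mul(Add(-1958936, Mul(Add(-1654619, 1729922), Pow(Add(2215663, -287471), -1))), Pow(Add(4896157, Add(1, Mul(Rational(1, 874), Mul(20, Add(-1, 20))))), -1)) = Mul(Add(-1958936, Mul(75303, Pow(1928192, -1))), Pow(Add(4896157, Add(1, Mul(Rational(1, 874), Mul(20, 19)))), -1)) = Mul(Add(-1958936, Mul(75303, Rational(1, 1928192))), Pow(Add(4896157, Add(1, Mul(Rational(1, 874), 380))), -1)) = Mul(Add(-1958936, Rational(75303, 1928192)), Pow(Add(4896157, Add(1, Rational(10, 23))), -1)) = Mul(Rational(-3777204648409, 1928192), Pow(Add(4896157, Rational(33, 23)), -1)) = Mul(Rational(-3777204648409, 1928192), Pow(Rational(112611644, 23), -1)) = Mul(Rational(-3777204648409, 1928192), Rational(23, 112611644)) = Rational(-86875706913407, 217136871067648)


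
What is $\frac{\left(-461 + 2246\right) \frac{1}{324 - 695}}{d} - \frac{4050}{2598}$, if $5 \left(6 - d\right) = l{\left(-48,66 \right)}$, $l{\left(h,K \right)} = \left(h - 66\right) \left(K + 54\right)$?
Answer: $- \frac{32735155}{20975386} \approx -1.5606$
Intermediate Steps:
$l{\left(h,K \right)} = \left(-66 + h\right) \left(54 + K\right)$
$d = 2742$ ($d = 6 - \frac{-3564 - 4356 + 54 \left(-48\right) + 66 \left(-48\right)}{5} = 6 - \frac{-3564 - 4356 - 2592 - 3168}{5} = 6 - -2736 = 6 + 2736 = 2742$)
$\frac{\left(-461 + 2246\right) \frac{1}{324 - 695}}{d} - \frac{4050}{2598} = \frac{\left(-461 + 2246\right) \frac{1}{324 - 695}}{2742} - \frac{4050}{2598} = \frac{1785}{-371} \cdot \frac{1}{2742} - \frac{675}{433} = 1785 \left(- \frac{1}{371}\right) \frac{1}{2742} - \frac{675}{433} = \left(- \frac{255}{53}\right) \frac{1}{2742} - \frac{675}{433} = - \frac{85}{48442} - \frac{675}{433} = - \frac{32735155}{20975386}$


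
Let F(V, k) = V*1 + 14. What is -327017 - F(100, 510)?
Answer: -327131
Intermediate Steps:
F(V, k) = 14 + V (F(V, k) = V + 14 = 14 + V)
-327017 - F(100, 510) = -327017 - (14 + 100) = -327017 - 1*114 = -327017 - 114 = -327131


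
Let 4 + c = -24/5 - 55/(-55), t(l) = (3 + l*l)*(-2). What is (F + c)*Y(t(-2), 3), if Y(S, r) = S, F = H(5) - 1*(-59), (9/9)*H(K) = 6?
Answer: -4004/5 ≈ -800.80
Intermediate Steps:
H(K) = 6
F = 65 (F = 6 - 1*(-59) = 6 + 59 = 65)
t(l) = -6 - 2*l**2 (t(l) = (3 + l**2)*(-2) = -6 - 2*l**2)
c = -39/5 (c = -4 + (-24/5 - 55/(-55)) = -4 + (-24*1/5 - 55*(-1/55)) = -4 + (-24/5 + 1) = -4 - 19/5 = -39/5 ≈ -7.8000)
(F + c)*Y(t(-2), 3) = (65 - 39/5)*(-6 - 2*(-2)**2) = 286*(-6 - 2*4)/5 = 286*(-6 - 8)/5 = (286/5)*(-14) = -4004/5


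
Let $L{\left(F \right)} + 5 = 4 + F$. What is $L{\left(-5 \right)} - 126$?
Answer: $-132$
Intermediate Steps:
$L{\left(F \right)} = -1 + F$ ($L{\left(F \right)} = -5 + \left(4 + F\right) = -1 + F$)
$L{\left(-5 \right)} - 126 = \left(-1 - 5\right) - 126 = -6 - 126 = -132$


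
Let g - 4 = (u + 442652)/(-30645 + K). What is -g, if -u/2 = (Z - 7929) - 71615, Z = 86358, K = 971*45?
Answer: -80204/2175 ≈ -36.875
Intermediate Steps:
K = 43695
u = -13628 (u = -2*((86358 - 7929) - 71615) = -2*(78429 - 71615) = -2*6814 = -13628)
g = 80204/2175 (g = 4 + (-13628 + 442652)/(-30645 + 43695) = 4 + 429024/13050 = 4 + 429024*(1/13050) = 4 + 71504/2175 = 80204/2175 ≈ 36.875)
-g = -1*80204/2175 = -80204/2175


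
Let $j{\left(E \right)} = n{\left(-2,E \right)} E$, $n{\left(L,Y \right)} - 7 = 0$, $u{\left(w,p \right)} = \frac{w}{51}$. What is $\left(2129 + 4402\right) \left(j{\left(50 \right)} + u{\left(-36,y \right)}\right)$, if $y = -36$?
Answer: $\frac{38781078}{17} \approx 2.2812 \cdot 10^{6}$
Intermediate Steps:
$u{\left(w,p \right)} = \frac{w}{51}$ ($u{\left(w,p \right)} = w \frac{1}{51} = \frac{w}{51}$)
$n{\left(L,Y \right)} = 7$ ($n{\left(L,Y \right)} = 7 + 0 = 7$)
$j{\left(E \right)} = 7 E$
$\left(2129 + 4402\right) \left(j{\left(50 \right)} + u{\left(-36,y \right)}\right) = \left(2129 + 4402\right) \left(7 \cdot 50 + \frac{1}{51} \left(-36\right)\right) = 6531 \left(350 - \frac{12}{17}\right) = 6531 \cdot \frac{5938}{17} = \frac{38781078}{17}$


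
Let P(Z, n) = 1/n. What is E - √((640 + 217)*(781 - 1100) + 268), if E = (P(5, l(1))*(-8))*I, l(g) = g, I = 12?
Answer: -96 - I*√273115 ≈ -96.0 - 522.6*I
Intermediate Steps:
E = -96 (E = (-8/1)*12 = (1*(-8))*12 = -8*12 = -96)
E - √((640 + 217)*(781 - 1100) + 268) = -96 - √((640 + 217)*(781 - 1100) + 268) = -96 - √(857*(-319) + 268) = -96 - √(-273383 + 268) = -96 - √(-273115) = -96 - I*√273115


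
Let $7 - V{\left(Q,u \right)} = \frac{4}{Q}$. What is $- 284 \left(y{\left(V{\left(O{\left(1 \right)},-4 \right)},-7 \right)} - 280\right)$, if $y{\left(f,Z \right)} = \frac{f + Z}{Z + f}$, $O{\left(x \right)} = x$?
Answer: $79236$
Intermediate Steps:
$V{\left(Q,u \right)} = 7 - \frac{4}{Q}$
$y{\left(f,Z \right)} = 1$ ($y{\left(f,Z \right)} = \frac{Z + f}{Z + f} = 1$)
$- 284 \left(y{\left(V{\left(O{\left(1 \right)},-4 \right)},-7 \right)} - 280\right) = - 284 \left(1 - 280\right) = \left(-284\right) \left(-279\right) = 79236$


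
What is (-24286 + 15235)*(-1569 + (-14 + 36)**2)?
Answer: 9820335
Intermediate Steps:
(-24286 + 15235)*(-1569 + (-14 + 36)**2) = -9051*(-1569 + 22**2) = -9051*(-1569 + 484) = -9051*(-1085) = 9820335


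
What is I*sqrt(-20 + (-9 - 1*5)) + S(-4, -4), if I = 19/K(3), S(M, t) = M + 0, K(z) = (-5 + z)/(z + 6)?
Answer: -4 - 171*I*sqrt(34)/2 ≈ -4.0 - 498.55*I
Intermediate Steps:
K(z) = (-5 + z)/(6 + z)
S(M, t) = M
I = -171/2 (I = 19/(((-5 + 3)/(6 + 3))) = 19/((-2/9)) = 19/(((1/9)*(-2))) = 19/(-2/9) = 19*(-9/2) = -171/2 ≈ -85.500)
I*sqrt(-20 + (-9 - 1*5)) + S(-4, -4) = -171*sqrt(-20 + (-9 - 1*5))/2 - 4 = -171*sqrt(-20 + (-9 - 5))/2 - 4 = -171*sqrt(-20 - 14)/2 - 4 = -171*I*sqrt(34)/2 - 4 = -4 - 171*I*sqrt(34)/2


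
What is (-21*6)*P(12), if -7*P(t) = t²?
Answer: 2592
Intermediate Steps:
P(t) = -t²/7
(-21*6)*P(12) = (-21*6)*(-⅐*12²) = -(-18)*144 = -126*(-144/7) = 2592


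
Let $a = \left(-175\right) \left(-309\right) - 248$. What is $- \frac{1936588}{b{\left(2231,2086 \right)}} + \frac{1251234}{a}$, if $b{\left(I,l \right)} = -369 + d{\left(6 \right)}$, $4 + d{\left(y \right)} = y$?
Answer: $\frac{104699925154}{19754509} \approx 5300.1$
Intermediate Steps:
$a = 53827$ ($a = 54075 - 248 = 53827$)
$d{\left(y \right)} = -4 + y$
$b{\left(I,l \right)} = -367$ ($b{\left(I,l \right)} = -369 + \left(-4 + 6\right) = -369 + 2 = -367$)
$- \frac{1936588}{b{\left(2231,2086 \right)}} + \frac{1251234}{a} = - \frac{1936588}{-367} + \frac{1251234}{53827} = \left(-1936588\right) \left(- \frac{1}{367}\right) + 1251234 \cdot \frac{1}{53827} = \frac{1936588}{367} + \frac{1251234}{53827} = \frac{104699925154}{19754509}$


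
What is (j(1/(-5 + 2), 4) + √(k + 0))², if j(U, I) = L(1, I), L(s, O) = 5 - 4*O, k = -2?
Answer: (11 - I*√2)² ≈ 119.0 - 31.113*I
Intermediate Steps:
j(U, I) = 5 - 4*I
(j(1/(-5 + 2), 4) + √(k + 0))² = ((5 - 4*4) + √(-2 + 0))² = ((5 - 16) + √(-2))² = (-11 + I*√2)²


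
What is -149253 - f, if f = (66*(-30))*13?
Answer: -123513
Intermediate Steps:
f = -25740 (f = -1980*13 = -25740)
-149253 - f = -149253 - 1*(-25740) = -149253 + 25740 = -123513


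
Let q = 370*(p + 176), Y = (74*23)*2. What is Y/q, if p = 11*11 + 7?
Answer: 23/760 ≈ 0.030263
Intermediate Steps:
p = 128 (p = 121 + 7 = 128)
Y = 3404 (Y = 1702*2 = 3404)
q = 112480 (q = 370*(128 + 176) = 370*304 = 112480)
Y/q = 3404/112480 = 3404*(1/112480) = 23/760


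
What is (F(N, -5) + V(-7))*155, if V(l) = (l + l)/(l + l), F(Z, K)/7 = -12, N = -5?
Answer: -12865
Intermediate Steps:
F(Z, K) = -84 (F(Z, K) = 7*(-12) = -84)
V(l) = 1 (V(l) = (2*l)/((2*l)) = (2*l)*(1/(2*l)) = 1)
(F(N, -5) + V(-7))*155 = (-84 + 1)*155 = -83*155 = -12865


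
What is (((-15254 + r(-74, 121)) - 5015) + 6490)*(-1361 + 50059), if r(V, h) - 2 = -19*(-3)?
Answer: -668136560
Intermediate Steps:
r(V, h) = 59 (r(V, h) = 2 - 19*(-3) = 2 + 57 = 59)
(((-15254 + r(-74, 121)) - 5015) + 6490)*(-1361 + 50059) = (((-15254 + 59) - 5015) + 6490)*(-1361 + 50059) = ((-15195 - 5015) + 6490)*48698 = (-20210 + 6490)*48698 = -13720*48698 = -668136560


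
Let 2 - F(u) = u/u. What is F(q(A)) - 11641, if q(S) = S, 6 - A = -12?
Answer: -11640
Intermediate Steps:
A = 18 (A = 6 - 1*(-12) = 6 + 12 = 18)
F(u) = 1 (F(u) = 2 - u/u = 2 - 1*1 = 2 - 1 = 1)
F(q(A)) - 11641 = 1 - 11641 = -11640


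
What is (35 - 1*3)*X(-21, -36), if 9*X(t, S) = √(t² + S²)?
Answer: 32*√193/3 ≈ 148.19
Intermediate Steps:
X(t, S) = √(S² + t²)/9 (X(t, S) = √(t² + S²)/9 = √(S² + t²)/9)
(35 - 1*3)*X(-21, -36) = (35 - 1*3)*(√((-36)² + (-21)²)/9) = (35 - 3)*(√(1296 + 441)/9) = 32*(√1737/9) = 32*((3*√193)/9) = 32*(√193/3) = 32*√193/3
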